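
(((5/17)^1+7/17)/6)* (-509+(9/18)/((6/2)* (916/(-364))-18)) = -2366941/39525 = -59.88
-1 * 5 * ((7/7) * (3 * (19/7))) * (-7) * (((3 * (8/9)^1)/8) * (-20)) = -1900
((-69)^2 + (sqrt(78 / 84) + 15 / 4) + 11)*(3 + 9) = 6*sqrt(182) / 7 + 57309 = 57320.56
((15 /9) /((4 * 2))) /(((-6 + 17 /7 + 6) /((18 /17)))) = 105 /1156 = 0.09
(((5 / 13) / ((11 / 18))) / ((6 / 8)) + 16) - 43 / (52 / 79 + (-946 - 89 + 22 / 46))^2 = 8497510604991339 / 504629119408700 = 16.84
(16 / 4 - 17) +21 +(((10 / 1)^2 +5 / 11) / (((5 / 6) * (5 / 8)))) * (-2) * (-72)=1527992 / 55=27781.67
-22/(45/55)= -242/9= -26.89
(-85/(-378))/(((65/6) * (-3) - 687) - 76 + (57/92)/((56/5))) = -31280/110649537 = -0.00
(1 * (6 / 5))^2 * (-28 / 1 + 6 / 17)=-3384 / 85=-39.81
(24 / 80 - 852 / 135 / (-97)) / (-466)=-3187 / 4068180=-0.00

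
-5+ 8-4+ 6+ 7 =12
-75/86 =-0.87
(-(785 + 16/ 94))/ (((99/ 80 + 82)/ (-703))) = 2075424720/ 312973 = 6631.32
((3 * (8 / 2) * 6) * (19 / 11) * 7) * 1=9576 / 11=870.55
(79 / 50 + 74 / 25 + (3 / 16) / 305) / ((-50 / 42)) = -2326611 / 610000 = -3.81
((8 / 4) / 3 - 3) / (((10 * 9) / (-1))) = 7 / 270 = 0.03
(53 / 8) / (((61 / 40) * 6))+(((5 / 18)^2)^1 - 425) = -8383865 / 19764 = -424.20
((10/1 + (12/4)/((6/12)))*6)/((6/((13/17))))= 208/17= 12.24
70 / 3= 23.33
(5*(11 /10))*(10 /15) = 3.67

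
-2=-2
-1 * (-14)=14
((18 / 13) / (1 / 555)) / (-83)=-9990 / 1079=-9.26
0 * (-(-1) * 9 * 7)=0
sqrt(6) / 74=0.03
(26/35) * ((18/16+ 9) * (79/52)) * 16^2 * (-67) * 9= -61737552/35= -1763930.06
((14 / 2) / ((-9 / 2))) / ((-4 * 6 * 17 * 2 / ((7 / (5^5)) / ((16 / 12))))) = 49 / 15300000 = 0.00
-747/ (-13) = 747/ 13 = 57.46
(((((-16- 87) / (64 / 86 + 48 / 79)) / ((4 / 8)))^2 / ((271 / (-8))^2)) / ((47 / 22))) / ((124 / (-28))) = -2693321661382 / 1259110619879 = -2.14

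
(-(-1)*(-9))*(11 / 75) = -33 / 25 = -1.32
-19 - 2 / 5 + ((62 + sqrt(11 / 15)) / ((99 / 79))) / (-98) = -482792 / 24255 - 79*sqrt(165) / 145530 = -19.91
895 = 895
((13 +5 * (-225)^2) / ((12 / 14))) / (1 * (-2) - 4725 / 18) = -77042 / 69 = -1116.55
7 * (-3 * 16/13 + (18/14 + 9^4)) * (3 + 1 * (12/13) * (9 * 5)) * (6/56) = 259174296/1183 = 219082.25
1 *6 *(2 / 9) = 4 / 3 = 1.33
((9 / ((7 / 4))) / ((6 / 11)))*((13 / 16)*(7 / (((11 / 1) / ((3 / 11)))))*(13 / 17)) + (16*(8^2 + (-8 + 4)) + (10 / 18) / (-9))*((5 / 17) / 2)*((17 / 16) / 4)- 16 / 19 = 1387749623 / 36837504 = 37.67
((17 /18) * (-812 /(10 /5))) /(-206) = 3451 /1854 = 1.86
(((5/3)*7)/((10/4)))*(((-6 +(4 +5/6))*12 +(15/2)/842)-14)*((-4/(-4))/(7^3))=-0.38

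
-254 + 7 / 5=-252.60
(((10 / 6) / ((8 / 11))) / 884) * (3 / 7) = 55 / 49504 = 0.00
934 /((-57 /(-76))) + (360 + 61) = 4999 /3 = 1666.33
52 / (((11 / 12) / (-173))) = -107952 / 11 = -9813.82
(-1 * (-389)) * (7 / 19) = 2723 / 19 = 143.32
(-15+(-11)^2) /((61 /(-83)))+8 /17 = -149078 /1037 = -143.76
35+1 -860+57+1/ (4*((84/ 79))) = -257633/ 336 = -766.76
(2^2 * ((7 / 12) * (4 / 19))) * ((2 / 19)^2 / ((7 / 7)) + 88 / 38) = 1.14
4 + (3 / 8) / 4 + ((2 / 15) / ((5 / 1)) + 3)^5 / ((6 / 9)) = 9747446885387 / 25312500000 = 385.08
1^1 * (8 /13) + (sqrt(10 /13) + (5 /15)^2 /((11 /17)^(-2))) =22381 /33813 + sqrt(130) /13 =1.54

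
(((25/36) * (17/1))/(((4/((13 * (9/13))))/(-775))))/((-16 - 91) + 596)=-42.10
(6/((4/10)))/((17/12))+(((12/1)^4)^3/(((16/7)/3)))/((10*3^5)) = 4815795005.79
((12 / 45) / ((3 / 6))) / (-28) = -2 / 105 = -0.02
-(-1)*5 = 5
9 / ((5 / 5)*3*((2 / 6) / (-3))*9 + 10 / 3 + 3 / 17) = 459 / 26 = 17.65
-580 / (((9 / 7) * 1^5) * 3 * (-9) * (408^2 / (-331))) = -0.03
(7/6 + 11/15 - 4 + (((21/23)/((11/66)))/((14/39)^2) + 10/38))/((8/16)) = 1244266/15295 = 81.35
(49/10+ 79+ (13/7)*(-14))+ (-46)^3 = -972781/10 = -97278.10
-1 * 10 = -10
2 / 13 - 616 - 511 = -14649 / 13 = -1126.85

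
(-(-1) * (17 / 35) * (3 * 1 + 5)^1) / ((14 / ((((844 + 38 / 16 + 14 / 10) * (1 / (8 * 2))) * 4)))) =576487 / 9800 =58.83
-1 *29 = -29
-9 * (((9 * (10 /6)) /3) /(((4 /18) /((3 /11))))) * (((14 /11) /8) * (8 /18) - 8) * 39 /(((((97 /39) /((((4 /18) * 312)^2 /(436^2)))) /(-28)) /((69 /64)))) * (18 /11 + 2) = -29238424078500 /1533920267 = -19061.24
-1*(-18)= 18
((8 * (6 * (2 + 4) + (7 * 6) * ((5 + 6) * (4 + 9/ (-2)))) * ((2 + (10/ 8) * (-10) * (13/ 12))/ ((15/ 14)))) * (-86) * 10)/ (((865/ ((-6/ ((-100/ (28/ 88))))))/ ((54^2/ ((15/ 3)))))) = -44249174424/ 237875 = -186018.60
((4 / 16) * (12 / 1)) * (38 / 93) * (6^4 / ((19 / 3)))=7776 / 31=250.84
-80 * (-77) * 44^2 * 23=274292480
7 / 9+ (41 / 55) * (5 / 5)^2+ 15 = 8179 / 495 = 16.52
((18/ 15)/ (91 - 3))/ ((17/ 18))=27/ 1870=0.01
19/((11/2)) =38/11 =3.45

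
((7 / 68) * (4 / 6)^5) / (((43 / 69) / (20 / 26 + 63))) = 1.39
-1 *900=-900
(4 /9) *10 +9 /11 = 521 /99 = 5.26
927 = 927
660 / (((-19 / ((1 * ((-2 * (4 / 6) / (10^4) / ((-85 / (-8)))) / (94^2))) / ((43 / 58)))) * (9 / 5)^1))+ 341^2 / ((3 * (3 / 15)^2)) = 33446195822635651 / 34515901125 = 969008.33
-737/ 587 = -1.26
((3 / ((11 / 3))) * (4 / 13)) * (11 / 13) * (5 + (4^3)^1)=2484 / 169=14.70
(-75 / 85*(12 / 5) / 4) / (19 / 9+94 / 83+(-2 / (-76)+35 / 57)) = -255474 / 1874267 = -0.14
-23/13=-1.77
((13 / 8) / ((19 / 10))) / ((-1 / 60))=-51.32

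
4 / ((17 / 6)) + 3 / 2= 99 / 34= 2.91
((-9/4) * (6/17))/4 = -27/136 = -0.20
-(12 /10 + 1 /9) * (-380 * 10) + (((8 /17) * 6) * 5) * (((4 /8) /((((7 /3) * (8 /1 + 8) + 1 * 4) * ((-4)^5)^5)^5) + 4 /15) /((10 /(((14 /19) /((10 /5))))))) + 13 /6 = 960696903021573939264586185966054651087083877156407208016977478752300912588078689310237032189 /192735798117108095251655285140347365436323178928964319888171977736440432859637798183895040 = 4984.53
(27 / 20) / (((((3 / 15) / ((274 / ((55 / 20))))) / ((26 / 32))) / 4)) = 48087 / 22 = 2185.77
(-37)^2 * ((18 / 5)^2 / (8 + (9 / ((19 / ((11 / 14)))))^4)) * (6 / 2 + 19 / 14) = 9640.06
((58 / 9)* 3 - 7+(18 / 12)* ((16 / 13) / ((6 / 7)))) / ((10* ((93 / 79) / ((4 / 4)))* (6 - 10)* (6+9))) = -8927 / 435240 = -0.02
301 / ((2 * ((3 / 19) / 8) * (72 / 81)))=8578.50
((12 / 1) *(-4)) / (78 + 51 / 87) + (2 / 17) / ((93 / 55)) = -1950062 / 3603099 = -0.54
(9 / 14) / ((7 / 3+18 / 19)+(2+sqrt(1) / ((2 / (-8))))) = 513 / 1022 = 0.50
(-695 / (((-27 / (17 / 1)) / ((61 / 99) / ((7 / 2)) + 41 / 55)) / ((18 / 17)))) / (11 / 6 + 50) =1775308 / 215523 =8.24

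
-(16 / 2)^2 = -64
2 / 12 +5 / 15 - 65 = -129 / 2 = -64.50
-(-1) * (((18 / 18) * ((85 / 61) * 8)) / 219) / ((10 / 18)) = 408 / 4453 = 0.09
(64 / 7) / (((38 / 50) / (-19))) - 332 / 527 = -845524 / 3689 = -229.20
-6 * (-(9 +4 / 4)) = 60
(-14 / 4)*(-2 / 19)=0.37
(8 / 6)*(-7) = -28 / 3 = -9.33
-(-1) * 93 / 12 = 31 / 4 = 7.75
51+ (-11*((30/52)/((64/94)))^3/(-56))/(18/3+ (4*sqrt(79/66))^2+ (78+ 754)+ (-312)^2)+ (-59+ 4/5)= -3762625145183120169/522586914050539520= -7.20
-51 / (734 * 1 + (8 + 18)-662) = -51 / 98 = -0.52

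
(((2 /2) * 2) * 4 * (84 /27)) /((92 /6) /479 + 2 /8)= 429184 /4863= 88.25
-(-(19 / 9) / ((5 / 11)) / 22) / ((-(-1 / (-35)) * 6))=-133 / 108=-1.23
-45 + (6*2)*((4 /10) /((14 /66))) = -783 /35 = -22.37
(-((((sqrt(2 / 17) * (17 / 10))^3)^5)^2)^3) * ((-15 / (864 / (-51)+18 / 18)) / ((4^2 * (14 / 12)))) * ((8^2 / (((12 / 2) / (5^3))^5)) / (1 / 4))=-398703807810572411498315063055075847178723756123452198369 / 9540282189846038818359375000000000000000000000000000000000000000000000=-0.00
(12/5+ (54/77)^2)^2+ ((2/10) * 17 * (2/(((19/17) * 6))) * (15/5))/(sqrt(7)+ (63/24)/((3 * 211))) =823460416 * sqrt(7)/1894809105+ 397785729736185992/47577358682313075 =9.51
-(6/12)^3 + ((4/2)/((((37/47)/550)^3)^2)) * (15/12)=5967511714830802809934273591/20525811272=290732075616972125.59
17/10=1.70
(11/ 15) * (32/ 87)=352/ 1305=0.27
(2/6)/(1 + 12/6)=1/9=0.11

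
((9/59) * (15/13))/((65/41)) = 1107/9971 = 0.11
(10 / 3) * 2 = 20 / 3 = 6.67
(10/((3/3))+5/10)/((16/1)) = 21/32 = 0.66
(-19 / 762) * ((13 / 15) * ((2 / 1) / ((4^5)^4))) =-247 / 6283708952739840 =-0.00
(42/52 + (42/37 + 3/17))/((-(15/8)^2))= -123232/204425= -0.60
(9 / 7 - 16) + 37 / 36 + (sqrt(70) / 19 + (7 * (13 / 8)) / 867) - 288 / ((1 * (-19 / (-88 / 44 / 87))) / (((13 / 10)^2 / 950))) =-13031950505111 / 953045415000 + sqrt(70) / 19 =-13.23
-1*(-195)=195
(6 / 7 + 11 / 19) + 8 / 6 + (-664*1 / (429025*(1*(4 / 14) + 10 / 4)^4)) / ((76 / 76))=365576289957083 / 132005695328325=2.77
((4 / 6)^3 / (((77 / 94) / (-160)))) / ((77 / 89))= -10708480 / 160083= -66.89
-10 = -10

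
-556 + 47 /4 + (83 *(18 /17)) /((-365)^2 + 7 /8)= -4382711495 /8052764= -544.25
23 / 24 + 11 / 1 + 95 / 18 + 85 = 7361 / 72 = 102.24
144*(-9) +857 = -439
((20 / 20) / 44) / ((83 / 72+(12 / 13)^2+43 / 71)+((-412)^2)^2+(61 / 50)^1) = 5399550 / 6845404370358034019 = 0.00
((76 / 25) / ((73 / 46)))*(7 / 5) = 24472 / 9125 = 2.68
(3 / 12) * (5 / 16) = 5 / 64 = 0.08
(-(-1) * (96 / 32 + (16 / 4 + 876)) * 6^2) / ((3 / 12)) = 127152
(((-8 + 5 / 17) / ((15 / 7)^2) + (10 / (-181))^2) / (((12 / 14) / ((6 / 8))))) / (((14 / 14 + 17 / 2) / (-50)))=1469372513 / 190472454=7.71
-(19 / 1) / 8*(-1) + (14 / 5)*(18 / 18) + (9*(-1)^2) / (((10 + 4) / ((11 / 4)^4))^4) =2511.59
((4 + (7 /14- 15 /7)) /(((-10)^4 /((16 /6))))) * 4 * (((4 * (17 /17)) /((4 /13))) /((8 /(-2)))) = -143 /17500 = -0.01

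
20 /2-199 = -189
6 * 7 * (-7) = -294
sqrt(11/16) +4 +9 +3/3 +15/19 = sqrt(11)/4 +281/19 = 15.62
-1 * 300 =-300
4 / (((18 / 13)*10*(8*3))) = 13 / 1080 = 0.01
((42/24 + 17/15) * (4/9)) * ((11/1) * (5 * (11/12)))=20933/324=64.61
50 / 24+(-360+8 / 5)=-21379 / 60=-356.32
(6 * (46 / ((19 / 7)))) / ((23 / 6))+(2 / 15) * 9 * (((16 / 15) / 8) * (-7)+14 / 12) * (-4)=12068 / 475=25.41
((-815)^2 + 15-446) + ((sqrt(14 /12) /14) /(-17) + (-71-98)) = 663625-sqrt(42) /1428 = 663625.00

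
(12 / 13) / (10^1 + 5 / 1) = 4 / 65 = 0.06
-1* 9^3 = -729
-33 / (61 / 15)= -495 / 61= -8.11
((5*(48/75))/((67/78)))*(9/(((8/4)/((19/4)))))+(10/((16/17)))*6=192129/1340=143.38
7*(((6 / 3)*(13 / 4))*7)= 637 / 2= 318.50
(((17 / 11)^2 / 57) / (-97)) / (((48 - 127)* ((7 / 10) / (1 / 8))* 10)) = 0.00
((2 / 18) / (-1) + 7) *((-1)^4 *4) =248 / 9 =27.56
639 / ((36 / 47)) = 3337 / 4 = 834.25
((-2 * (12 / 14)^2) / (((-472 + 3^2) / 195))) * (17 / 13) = 0.81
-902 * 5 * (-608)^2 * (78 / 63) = -43346800640 / 21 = -2064133363.81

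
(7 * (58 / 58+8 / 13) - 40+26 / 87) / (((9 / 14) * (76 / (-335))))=75304985 / 386802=194.69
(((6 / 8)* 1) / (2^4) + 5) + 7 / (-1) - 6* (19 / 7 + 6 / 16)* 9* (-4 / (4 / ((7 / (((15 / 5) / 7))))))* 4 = 697411 / 64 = 10897.05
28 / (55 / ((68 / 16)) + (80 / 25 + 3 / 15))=2380 / 1389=1.71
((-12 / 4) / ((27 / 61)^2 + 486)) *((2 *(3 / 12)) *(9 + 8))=-0.05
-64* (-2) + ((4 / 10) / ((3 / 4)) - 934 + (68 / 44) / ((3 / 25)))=-130777 / 165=-792.59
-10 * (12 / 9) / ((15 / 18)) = -16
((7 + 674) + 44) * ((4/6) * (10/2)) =7250/3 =2416.67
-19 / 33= -0.58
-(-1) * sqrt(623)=sqrt(623)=24.96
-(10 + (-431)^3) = 80062981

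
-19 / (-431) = 19 / 431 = 0.04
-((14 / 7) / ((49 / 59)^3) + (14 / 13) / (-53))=-281365176 / 81060161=-3.47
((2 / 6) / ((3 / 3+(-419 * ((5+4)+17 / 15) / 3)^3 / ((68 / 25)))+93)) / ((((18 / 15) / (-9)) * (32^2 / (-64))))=-309825 / 2066630243022656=-0.00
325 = 325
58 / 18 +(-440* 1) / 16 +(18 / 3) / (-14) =-3113 / 126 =-24.71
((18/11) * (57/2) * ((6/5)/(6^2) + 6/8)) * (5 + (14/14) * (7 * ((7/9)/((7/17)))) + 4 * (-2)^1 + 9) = 154489/220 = 702.22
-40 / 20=-2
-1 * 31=-31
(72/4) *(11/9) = 22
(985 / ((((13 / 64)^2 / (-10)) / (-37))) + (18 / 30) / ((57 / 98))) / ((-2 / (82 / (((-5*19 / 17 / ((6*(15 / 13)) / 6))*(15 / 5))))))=98844915991714 / 3965585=24925683.35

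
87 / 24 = 29 / 8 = 3.62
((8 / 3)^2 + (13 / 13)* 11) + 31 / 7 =1420 / 63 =22.54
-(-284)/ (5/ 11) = 3124/ 5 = 624.80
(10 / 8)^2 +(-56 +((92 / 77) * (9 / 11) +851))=10808263 / 13552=797.54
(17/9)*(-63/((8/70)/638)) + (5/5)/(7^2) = -65103113/98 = -664317.48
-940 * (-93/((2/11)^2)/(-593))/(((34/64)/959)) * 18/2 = -730377315360/10081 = -72450879.41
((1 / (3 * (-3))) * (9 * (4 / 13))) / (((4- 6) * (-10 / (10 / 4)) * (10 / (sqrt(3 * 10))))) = -sqrt(30) / 260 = -0.02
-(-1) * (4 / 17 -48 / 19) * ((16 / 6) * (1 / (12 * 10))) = -148 / 2907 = -0.05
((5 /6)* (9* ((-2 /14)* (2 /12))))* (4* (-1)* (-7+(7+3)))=15 /7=2.14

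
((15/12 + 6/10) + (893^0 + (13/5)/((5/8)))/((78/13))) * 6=813/50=16.26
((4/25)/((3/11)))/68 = 11/1275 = 0.01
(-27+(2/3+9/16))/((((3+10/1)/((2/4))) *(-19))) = 1237/23712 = 0.05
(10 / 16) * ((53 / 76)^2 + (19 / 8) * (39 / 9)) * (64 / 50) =8.62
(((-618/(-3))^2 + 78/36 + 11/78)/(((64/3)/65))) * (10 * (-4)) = -20688675/4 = -5172168.75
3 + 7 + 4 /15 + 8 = 274 /15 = 18.27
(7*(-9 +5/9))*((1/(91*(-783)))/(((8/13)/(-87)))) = -19/162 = -0.12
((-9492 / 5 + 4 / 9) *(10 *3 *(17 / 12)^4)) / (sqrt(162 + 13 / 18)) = -222917549 *sqrt(5858) / 948996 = -17978.55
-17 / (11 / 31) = -527 / 11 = -47.91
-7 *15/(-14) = 15/2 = 7.50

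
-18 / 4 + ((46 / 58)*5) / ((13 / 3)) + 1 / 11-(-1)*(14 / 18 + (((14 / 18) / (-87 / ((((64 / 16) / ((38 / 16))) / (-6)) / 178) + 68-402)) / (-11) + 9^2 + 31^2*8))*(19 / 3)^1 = 1611252082897123 / 32745632634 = 49205.10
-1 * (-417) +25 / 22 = 9199 / 22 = 418.14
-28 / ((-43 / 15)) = 420 / 43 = 9.77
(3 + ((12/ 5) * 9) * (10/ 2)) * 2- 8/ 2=218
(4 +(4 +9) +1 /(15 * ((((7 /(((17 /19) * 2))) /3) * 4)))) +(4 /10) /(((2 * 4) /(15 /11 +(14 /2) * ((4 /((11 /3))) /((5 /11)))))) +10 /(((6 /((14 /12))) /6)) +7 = 16058311 /438900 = 36.59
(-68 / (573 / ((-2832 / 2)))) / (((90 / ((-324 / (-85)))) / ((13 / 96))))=4602 / 4775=0.96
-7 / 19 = -0.37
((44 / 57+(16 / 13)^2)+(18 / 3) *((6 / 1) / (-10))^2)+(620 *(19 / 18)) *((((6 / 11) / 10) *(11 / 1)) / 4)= 49423739 / 481650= 102.61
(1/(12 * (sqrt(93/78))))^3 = 13 * sqrt(806)/830304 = 0.00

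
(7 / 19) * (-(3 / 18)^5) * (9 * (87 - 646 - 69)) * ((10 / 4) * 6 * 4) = 5495 / 342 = 16.07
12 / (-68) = -3 / 17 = -0.18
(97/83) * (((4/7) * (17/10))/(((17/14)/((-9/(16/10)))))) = -873/166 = -5.26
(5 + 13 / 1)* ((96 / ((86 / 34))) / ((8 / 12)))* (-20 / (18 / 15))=-734400 / 43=-17079.07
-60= -60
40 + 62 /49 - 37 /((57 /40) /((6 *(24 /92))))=13374 /21413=0.62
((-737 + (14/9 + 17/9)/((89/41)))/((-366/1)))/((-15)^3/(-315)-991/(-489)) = 336062153/2130925932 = 0.16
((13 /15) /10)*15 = 13 /10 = 1.30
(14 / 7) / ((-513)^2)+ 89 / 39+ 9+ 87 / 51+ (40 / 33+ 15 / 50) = 92766156167 / 6397638390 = 14.50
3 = 3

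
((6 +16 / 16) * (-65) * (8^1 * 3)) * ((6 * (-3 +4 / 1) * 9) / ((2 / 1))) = -294840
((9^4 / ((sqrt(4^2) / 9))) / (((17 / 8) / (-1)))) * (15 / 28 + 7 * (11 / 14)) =-9979281 / 238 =-41929.75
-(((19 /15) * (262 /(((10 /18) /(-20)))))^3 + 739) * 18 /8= 1918451941090929 /500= 3836903882181.86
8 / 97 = 0.08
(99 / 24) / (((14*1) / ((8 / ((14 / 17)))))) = 2.86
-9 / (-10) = 9 / 10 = 0.90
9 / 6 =3 / 2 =1.50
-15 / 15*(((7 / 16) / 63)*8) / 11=-0.01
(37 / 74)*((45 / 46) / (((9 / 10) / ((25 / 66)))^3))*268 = 654296875 / 66950631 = 9.77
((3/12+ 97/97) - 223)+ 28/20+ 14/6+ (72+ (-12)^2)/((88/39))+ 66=-56.29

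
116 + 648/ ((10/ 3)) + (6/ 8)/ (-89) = 552497/ 1780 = 310.39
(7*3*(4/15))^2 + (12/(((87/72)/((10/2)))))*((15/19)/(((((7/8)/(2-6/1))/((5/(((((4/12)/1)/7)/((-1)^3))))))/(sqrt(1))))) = 259631984/13775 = 18848.06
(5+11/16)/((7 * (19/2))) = 13/152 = 0.09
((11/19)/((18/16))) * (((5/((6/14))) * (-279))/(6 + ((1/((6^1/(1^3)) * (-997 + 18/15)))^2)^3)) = -3231866222113540210248177722880/11576227984529019186268127677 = -279.18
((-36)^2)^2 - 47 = 1679569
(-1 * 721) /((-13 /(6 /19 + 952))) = 13045774 /247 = 52816.90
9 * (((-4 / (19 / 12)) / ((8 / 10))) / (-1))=540 / 19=28.42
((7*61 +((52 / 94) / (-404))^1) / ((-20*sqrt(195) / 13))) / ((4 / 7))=-1135099*sqrt(195) / 455712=-34.78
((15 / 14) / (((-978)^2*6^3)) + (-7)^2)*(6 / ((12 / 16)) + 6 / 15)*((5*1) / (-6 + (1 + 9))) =47242657733 / 91822464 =514.50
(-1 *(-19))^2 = 361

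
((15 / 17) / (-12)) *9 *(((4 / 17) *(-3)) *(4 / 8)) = 135 / 578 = 0.23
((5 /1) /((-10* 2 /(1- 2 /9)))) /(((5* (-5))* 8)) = 7 /7200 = 0.00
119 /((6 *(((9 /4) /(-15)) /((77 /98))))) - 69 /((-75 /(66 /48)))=-184723 /1800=-102.62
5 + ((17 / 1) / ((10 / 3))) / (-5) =199 / 50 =3.98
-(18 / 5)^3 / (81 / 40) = -576 / 25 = -23.04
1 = 1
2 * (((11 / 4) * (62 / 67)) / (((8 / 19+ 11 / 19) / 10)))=3410 / 67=50.90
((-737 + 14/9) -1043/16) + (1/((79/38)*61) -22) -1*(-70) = -522272929/693936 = -752.62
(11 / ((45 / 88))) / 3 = 968 / 135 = 7.17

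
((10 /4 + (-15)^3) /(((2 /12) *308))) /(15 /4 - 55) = 4047 /3157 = 1.28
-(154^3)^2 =-13339032325696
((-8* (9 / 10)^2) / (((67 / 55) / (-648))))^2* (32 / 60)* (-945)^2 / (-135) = -4704288930367488 / 112225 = -41918368726.82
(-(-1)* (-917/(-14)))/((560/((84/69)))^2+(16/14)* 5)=917/2962480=0.00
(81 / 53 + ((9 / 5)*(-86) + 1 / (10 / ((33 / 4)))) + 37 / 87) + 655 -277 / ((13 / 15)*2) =343.17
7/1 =7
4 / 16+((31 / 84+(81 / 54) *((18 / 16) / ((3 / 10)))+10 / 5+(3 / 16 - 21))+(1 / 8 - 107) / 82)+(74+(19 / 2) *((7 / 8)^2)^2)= 65.70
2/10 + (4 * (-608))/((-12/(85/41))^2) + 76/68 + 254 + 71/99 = 2594952973/14145615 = 183.45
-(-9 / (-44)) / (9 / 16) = -4 / 11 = -0.36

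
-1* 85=-85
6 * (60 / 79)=360 / 79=4.56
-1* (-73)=73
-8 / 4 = -2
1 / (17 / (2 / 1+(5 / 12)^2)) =313 / 2448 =0.13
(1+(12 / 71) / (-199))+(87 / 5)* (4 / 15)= 1991889 / 353225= 5.64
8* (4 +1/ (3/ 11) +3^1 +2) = 304/ 3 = 101.33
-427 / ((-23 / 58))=24766 / 23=1076.78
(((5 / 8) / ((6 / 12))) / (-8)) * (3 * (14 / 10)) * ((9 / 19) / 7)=-27 / 608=-0.04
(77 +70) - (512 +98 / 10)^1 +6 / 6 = -1869 / 5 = -373.80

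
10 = 10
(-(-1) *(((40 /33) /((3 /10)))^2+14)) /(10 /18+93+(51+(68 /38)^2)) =0.21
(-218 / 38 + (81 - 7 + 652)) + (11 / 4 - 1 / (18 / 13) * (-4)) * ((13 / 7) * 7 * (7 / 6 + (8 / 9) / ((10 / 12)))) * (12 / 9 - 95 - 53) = -35845432 / 1539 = -23291.38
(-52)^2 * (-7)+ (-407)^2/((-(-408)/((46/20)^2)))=-684634079/40800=-16780.25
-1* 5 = -5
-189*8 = -1512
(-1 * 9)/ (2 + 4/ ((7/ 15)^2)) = -0.44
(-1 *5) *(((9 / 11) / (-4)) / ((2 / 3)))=1.53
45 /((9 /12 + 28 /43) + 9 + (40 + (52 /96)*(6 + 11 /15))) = 696600 /836669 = 0.83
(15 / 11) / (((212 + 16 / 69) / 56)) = 2070 / 5753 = 0.36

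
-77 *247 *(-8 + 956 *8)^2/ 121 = -100921038400/ 11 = -9174639854.55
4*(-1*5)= -20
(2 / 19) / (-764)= -1 / 7258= -0.00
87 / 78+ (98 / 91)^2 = 769 / 338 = 2.28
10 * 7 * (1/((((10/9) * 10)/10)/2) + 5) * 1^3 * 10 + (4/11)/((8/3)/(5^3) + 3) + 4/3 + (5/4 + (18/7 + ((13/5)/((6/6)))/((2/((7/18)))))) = 18709716229/3925845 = 4765.78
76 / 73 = 1.04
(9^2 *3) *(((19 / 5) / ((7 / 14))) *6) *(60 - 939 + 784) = -1052676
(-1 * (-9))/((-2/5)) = -45/2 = -22.50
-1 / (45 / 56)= -1.24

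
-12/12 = -1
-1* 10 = -10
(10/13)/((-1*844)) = -5/5486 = -0.00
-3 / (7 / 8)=-24 / 7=-3.43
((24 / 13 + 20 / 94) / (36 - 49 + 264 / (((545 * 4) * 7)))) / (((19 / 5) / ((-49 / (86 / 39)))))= 1763731725 / 1901864071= 0.93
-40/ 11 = -3.64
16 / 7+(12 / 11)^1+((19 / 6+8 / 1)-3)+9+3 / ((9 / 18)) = 12263 / 462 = 26.54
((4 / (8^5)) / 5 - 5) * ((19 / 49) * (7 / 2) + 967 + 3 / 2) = -198625773 / 40960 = -4849.26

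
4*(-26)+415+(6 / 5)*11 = 1621 / 5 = 324.20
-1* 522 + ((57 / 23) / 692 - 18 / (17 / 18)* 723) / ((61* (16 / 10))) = -87566198307 / 132039136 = -663.18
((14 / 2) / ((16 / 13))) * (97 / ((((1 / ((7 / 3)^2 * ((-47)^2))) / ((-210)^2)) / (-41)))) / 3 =-47987140094075 / 12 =-3998928341172.92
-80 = -80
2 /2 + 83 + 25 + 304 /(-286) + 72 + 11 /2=53035 /286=185.44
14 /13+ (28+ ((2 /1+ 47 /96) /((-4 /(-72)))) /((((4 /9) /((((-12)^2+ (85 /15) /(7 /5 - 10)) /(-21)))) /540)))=-23266052037 /62608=-371614.68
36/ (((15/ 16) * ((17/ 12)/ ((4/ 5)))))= 9216/ 425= 21.68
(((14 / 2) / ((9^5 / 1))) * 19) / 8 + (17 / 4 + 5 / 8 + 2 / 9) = 602005 / 118098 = 5.10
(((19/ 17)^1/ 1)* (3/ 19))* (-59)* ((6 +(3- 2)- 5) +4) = -1062/ 17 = -62.47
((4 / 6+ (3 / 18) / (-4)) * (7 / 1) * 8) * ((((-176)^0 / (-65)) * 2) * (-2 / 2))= 14 / 13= 1.08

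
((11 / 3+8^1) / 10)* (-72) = -84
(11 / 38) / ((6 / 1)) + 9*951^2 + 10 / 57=618610301 / 76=8139609.22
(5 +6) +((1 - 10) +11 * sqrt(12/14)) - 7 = -5 +11 * sqrt(42)/7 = 5.18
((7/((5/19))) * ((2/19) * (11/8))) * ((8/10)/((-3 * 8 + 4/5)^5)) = -9625/21003416576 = -0.00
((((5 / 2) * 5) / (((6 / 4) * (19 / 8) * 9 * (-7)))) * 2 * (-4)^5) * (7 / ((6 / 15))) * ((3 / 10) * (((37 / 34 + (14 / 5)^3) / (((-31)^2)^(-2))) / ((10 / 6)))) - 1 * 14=185204940135218 / 24225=7645198767.19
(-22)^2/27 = 484/27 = 17.93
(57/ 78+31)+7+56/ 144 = 4577/ 117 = 39.12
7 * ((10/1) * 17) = 1190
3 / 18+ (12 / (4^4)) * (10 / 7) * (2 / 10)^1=121 / 672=0.18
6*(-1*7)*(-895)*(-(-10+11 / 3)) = 238070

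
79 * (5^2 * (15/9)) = 9875/3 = 3291.67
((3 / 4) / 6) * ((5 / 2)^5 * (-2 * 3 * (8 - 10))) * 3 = 28125 / 64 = 439.45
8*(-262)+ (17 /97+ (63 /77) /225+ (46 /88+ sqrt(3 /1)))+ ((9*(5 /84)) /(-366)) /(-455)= -17374389714943 /8292083800+ sqrt(3)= -2093.57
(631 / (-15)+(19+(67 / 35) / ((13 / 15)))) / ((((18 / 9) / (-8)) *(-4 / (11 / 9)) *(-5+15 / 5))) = 12.75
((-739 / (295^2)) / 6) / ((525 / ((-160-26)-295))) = 355459 / 274128750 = 0.00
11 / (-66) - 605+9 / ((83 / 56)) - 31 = -313787 / 498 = -630.09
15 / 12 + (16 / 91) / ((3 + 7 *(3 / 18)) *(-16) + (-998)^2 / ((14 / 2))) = 48532493 / 38825956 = 1.25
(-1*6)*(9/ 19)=-54/ 19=-2.84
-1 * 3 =-3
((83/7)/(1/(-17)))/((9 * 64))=-1411/4032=-0.35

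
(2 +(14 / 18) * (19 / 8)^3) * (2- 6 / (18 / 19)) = -743977 / 13824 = -53.82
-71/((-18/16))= 568/9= 63.11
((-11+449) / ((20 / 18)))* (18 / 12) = 591.30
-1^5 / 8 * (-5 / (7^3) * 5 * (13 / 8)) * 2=325 / 10976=0.03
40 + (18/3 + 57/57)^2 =89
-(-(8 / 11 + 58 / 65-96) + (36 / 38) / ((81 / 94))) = -11673842 / 122265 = -95.48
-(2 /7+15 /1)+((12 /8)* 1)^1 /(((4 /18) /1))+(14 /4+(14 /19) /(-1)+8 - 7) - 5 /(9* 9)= -208319 /43092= -4.83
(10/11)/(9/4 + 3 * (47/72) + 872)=240/231319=0.00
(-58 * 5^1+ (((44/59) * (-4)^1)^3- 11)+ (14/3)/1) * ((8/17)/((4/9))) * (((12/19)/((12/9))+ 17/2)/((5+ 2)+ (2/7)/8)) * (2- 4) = 11396717693592/13068471149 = 872.08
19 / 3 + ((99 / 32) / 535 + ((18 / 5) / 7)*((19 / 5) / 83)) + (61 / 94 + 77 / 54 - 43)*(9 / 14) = -46624191259 / 2337479200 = -19.95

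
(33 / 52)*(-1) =-33 / 52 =-0.63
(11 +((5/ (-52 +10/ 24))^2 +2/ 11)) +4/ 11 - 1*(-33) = 187788490/ 4214771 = 44.55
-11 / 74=-0.15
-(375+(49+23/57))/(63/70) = -241910/513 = -471.56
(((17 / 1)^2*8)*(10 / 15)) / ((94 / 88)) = 203456 / 141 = 1442.95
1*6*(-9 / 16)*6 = -81 / 4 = -20.25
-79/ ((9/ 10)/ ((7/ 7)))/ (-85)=1.03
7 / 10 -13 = -123 / 10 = -12.30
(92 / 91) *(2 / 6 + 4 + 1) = 5.39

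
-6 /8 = -3 /4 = -0.75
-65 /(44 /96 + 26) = -312 /127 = -2.46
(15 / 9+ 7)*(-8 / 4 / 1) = -17.33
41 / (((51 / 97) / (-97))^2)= 3629700521 / 2601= 1395501.93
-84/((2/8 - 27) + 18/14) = 2352/713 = 3.30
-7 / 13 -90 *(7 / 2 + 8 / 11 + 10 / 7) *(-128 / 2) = 32609701 / 1001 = 32577.12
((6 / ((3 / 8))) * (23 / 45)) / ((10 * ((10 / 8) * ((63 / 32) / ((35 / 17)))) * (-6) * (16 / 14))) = -10304 / 103275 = -0.10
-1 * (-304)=304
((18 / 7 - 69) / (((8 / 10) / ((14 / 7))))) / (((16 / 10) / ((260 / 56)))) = -755625 / 1568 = -481.90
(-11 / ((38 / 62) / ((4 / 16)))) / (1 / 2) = -341 / 38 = -8.97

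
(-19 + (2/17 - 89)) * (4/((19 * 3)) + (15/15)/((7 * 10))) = -9.11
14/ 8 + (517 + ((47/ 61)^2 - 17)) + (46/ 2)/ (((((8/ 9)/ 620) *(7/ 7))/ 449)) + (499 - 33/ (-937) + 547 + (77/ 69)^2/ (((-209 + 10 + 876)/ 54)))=35984488522491273885/ 4994633122964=7204630.98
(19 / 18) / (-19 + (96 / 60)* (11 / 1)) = -95 / 126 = -0.75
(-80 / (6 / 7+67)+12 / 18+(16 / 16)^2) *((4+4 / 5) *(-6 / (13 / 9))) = -60048 / 6175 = -9.72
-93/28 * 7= -93/4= -23.25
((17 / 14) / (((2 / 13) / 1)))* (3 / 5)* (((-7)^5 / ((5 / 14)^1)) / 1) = -11143041 / 50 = -222860.82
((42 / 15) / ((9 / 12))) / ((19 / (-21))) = -392 / 95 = -4.13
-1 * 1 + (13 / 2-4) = 3 / 2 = 1.50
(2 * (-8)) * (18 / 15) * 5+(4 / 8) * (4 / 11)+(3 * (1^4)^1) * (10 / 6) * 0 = -1054 / 11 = -95.82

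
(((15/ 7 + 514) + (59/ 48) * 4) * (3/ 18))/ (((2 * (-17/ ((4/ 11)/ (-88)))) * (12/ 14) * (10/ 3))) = 3979/ 1077120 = 0.00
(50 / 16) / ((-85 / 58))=-2.13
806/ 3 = 268.67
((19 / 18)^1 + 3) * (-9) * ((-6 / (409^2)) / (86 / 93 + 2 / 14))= 142569 / 116260295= 0.00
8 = 8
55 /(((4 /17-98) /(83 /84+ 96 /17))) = -521125 /139608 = -3.73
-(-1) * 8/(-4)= -2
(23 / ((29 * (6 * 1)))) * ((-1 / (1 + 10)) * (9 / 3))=-23 / 638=-0.04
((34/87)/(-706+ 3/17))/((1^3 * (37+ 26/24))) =-0.00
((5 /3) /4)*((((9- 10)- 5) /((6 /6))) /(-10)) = 1 /4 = 0.25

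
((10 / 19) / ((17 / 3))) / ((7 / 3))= 0.04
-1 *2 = -2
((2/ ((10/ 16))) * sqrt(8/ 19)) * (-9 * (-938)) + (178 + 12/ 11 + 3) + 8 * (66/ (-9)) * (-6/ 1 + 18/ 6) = 3939/ 11 + 270144 * sqrt(38)/ 95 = 17887.35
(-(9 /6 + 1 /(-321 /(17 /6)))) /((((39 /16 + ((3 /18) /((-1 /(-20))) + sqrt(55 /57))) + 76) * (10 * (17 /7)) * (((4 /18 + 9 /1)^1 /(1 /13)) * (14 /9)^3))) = -9368206956 /5629249083435523 + 50248512 * sqrt(3135) /140731227085888075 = -0.00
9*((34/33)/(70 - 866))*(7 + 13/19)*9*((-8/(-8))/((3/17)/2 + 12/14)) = -886074/1039775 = -0.85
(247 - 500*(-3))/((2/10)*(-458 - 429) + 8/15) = -26205/2653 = -9.88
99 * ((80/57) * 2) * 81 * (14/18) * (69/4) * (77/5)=88365816/19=4650832.42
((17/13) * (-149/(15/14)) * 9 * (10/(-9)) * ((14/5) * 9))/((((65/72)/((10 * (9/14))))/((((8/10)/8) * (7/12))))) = 80427816/4225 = 19036.17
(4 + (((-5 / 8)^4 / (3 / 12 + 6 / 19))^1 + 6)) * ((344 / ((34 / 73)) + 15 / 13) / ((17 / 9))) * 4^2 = 665335756665 / 10339264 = 64350.40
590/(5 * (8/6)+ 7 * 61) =1770/1301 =1.36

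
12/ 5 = 2.40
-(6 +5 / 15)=-19 / 3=-6.33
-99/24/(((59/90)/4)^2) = -153.58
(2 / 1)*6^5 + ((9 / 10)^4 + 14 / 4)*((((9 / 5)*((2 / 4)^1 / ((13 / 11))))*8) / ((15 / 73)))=979701573 / 62500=15675.23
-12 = -12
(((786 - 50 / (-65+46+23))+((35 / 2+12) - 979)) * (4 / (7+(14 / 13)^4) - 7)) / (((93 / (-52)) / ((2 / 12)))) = -7111822432 / 66497697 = -106.95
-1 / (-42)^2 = -1 / 1764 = -0.00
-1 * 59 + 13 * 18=175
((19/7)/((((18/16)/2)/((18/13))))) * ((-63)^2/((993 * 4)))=28728/4303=6.68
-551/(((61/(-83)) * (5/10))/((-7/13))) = -640262/793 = -807.39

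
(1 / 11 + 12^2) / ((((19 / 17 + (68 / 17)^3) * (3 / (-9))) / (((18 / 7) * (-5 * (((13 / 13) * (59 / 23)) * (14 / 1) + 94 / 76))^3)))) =115290876371271125625 / 1053850204484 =109399681.17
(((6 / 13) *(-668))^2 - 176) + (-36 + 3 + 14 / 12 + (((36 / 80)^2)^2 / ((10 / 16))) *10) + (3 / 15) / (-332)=39912336854941 / 420810000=94846.46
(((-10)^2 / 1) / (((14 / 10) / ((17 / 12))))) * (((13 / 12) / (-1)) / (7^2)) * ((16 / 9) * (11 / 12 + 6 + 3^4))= -29144375 / 83349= -349.67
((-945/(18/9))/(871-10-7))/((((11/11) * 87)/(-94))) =2115/3538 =0.60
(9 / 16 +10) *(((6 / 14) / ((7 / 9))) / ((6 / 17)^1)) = 25857 / 1568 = 16.49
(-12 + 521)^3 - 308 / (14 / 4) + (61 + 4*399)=131873798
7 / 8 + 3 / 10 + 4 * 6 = 1007 / 40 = 25.18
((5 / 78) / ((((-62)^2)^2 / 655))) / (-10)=-655 / 2305108416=-0.00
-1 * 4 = -4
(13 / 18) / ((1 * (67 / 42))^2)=1274 / 4489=0.28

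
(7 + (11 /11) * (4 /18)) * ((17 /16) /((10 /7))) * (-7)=-10829 /288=-37.60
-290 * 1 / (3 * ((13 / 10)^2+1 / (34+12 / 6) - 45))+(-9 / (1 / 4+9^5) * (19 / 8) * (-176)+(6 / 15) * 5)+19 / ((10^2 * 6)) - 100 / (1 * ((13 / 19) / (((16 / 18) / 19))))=-20774935567567 / 8280736144200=-2.51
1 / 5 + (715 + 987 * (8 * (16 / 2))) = 63883.20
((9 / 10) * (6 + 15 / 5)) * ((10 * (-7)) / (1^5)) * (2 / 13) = -1134 / 13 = -87.23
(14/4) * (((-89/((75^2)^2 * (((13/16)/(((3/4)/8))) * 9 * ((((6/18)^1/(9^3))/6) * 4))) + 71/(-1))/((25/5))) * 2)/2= -10095329321/203125000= -49.70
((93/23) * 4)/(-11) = -372/253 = -1.47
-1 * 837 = -837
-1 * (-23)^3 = 12167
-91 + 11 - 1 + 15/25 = -402/5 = -80.40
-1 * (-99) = 99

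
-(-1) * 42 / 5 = 42 / 5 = 8.40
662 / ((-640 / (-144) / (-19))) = -56601 / 20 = -2830.05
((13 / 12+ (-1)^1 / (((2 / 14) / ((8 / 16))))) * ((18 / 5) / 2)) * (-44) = 957 / 5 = 191.40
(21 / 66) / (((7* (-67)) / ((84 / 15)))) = -14 / 3685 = -0.00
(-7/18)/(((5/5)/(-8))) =28/9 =3.11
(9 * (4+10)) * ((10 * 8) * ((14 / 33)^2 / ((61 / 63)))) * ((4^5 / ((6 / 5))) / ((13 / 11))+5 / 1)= 130714281600 / 95953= 1362274.05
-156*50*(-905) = 7059000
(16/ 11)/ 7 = 16/ 77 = 0.21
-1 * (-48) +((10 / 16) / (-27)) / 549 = 5692027 / 118584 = 48.00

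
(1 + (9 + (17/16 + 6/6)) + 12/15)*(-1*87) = -89523/80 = -1119.04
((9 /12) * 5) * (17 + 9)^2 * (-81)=-205335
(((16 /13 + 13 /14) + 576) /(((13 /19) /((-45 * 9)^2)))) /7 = 327931081875 /16562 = 19800210.23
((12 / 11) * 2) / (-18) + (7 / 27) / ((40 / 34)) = 589 / 5940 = 0.10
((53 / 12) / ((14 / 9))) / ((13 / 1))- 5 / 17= -937 / 12376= -0.08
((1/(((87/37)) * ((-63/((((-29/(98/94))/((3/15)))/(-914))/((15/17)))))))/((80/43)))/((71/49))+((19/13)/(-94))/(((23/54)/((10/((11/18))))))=-272007777806447/455029257402720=-0.60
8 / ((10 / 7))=28 / 5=5.60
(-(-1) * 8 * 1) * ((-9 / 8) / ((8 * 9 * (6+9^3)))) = -1 / 5880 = -0.00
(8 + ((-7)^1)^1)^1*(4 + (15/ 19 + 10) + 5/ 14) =4029/ 266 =15.15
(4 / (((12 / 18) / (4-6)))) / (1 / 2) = -24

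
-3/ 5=-0.60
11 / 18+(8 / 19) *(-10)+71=23051 / 342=67.40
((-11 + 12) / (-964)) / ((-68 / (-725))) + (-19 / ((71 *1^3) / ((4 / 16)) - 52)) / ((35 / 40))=-1392663 / 13307056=-0.10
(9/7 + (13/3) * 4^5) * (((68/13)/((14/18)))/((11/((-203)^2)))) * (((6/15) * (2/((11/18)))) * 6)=6908393665728/7865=878371731.18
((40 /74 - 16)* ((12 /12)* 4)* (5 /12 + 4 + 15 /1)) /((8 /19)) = -633061 /222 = -2851.63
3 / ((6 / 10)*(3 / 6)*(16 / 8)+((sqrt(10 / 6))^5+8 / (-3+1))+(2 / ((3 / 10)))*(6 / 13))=995085 / 13095962+2851875*sqrt(15) / 13095962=0.92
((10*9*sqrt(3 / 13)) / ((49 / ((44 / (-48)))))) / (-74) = 165*sqrt(39) / 94276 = 0.01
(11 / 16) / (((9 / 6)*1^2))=0.46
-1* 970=-970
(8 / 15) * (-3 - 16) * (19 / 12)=-722 / 45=-16.04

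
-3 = -3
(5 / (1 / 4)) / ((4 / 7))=35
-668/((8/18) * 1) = -1503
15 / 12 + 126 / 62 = 3.28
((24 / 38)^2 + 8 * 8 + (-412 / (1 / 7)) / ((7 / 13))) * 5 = -9551340 / 361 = -26458.01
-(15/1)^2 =-225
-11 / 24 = -0.46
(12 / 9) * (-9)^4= 8748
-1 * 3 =-3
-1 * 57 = -57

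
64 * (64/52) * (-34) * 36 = -1253376/13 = -96413.54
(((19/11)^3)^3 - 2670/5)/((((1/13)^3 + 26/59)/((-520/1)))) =468152.18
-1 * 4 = -4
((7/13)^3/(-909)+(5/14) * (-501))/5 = -5002672667/139795110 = -35.79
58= 58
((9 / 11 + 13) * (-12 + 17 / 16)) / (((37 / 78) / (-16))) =2074800 / 407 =5097.79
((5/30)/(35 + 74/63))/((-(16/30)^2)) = -4725/291712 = -0.02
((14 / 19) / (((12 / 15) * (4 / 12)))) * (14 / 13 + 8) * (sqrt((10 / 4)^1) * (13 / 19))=6195 * sqrt(10) / 722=27.13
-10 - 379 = -389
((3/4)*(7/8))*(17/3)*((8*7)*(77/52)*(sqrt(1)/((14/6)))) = 27489/208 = 132.16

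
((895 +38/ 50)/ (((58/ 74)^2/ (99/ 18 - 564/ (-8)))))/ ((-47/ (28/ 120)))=-8154864676/ 14822625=-550.16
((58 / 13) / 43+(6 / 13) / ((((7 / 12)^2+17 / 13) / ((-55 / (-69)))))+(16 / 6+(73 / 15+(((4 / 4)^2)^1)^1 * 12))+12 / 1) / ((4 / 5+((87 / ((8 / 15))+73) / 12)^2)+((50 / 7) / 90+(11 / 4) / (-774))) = 81524020558848 / 992974340118787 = 0.08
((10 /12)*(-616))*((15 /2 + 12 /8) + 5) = -21560 /3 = -7186.67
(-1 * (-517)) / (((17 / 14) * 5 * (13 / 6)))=43428 / 1105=39.30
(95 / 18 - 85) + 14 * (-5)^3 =-32935 / 18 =-1829.72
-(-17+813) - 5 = -801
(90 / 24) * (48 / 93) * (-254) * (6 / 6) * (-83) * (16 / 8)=2529840 / 31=81607.74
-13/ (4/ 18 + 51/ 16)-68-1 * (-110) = 18750/ 491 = 38.19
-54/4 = -27/2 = -13.50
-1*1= -1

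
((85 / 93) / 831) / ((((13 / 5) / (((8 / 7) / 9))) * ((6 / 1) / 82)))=139400 / 189884331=0.00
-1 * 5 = -5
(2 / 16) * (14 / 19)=7 / 76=0.09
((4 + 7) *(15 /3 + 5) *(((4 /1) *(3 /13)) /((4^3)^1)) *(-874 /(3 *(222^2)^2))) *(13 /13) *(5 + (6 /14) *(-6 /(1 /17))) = 6513485 /884124206784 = 0.00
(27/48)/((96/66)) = 99/256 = 0.39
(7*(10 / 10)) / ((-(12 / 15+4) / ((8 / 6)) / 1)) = -35 / 18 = -1.94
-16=-16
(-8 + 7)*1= -1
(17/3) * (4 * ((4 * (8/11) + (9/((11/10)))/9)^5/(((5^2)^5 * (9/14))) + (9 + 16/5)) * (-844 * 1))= -1101233110054763024/4718291015625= -233396.61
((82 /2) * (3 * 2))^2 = 60516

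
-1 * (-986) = 986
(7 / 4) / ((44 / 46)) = 1.83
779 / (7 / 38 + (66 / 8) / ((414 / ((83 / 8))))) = 65361216 / 32803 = 1992.54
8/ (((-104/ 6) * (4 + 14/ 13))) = -1/ 11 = -0.09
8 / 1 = 8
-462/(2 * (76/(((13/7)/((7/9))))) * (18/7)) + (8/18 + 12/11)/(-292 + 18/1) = -5830079/2061576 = -2.83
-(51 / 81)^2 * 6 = -578 / 243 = -2.38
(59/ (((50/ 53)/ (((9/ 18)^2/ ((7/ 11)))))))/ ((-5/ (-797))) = 27414409/ 7000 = 3916.34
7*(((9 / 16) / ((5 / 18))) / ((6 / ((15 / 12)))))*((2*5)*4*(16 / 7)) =270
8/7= 1.14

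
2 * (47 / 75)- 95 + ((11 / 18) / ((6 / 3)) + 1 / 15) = -84037 / 900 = -93.37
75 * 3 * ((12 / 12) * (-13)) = -2925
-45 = -45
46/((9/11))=506/9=56.22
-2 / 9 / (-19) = 2 / 171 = 0.01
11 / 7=1.57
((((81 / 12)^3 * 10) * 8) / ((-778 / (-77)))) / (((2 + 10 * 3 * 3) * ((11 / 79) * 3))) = 18141165 / 286304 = 63.36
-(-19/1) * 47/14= 893/14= 63.79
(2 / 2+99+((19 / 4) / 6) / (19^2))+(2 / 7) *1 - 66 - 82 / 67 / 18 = 21955223 / 641592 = 34.22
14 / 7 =2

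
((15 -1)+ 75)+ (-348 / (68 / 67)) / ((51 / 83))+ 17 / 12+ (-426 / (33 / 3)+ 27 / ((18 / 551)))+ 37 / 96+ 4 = 99047647 / 305184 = 324.55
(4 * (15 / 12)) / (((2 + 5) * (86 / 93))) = 465 / 602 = 0.77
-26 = -26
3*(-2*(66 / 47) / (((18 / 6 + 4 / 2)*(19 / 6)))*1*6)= -14256 / 4465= -3.19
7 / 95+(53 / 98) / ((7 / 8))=22541 / 32585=0.69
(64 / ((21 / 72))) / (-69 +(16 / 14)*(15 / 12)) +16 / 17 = -18544 / 8041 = -2.31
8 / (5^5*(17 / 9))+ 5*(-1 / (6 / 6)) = -265553 / 53125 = -5.00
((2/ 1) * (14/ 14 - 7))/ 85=-12/ 85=-0.14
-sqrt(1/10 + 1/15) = -sqrt(6)/6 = -0.41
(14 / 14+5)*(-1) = -6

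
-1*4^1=-4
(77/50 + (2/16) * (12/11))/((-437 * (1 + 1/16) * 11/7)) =-51632/22472725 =-0.00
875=875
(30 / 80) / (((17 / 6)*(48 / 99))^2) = 29403 / 147968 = 0.20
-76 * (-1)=76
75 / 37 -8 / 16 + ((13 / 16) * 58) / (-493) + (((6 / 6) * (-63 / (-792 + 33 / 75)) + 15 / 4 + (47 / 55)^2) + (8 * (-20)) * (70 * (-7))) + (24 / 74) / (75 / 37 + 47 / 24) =1085498925935117099 / 13844577201400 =78406.07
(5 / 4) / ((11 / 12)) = 15 / 11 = 1.36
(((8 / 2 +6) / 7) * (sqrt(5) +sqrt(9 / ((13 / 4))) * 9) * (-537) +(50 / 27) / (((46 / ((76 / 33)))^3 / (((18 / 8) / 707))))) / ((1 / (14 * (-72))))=13310447.97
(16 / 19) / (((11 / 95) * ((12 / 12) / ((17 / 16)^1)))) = 85 / 11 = 7.73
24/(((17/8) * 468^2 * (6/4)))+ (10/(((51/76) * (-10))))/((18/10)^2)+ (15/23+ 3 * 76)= 3664128253/16057197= 228.19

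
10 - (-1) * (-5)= 5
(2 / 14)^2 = 1 / 49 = 0.02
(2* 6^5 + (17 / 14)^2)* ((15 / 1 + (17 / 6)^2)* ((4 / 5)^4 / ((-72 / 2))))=-10108762996 / 2480625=-4075.09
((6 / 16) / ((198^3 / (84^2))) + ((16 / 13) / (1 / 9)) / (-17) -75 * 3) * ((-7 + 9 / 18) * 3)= 4400.20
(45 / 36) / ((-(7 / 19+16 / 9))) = -855 / 1468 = -0.58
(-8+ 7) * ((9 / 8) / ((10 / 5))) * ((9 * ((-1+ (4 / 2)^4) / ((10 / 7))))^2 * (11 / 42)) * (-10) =841995 / 64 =13156.17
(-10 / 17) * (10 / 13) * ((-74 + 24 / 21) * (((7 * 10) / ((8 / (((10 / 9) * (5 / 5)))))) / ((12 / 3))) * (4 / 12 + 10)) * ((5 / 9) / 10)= 96875 / 2106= 46.00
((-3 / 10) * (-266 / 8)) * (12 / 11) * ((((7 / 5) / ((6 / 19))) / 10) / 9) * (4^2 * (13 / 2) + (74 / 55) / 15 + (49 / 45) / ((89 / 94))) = 51257609879 / 908634375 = 56.41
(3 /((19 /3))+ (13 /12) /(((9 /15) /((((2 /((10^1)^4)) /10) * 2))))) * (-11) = -17822717 /3420000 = -5.21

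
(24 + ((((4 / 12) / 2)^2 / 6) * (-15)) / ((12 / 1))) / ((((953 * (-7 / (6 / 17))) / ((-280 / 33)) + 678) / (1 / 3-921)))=-143147555 / 18828531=-7.60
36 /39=12 /13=0.92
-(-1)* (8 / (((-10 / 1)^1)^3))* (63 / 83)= -63 / 10375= -0.01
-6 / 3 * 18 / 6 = -6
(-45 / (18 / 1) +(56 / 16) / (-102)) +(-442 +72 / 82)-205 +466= -1527737 / 8364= -182.66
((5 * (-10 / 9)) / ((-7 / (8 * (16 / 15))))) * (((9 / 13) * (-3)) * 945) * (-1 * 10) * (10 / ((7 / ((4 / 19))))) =69120000 / 1729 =39976.87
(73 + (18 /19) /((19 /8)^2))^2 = 251862455881 /47045881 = 5353.55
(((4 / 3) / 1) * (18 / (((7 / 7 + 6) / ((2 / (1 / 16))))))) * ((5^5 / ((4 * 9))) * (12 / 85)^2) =384000 / 2023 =189.82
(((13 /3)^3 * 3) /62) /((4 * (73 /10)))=10985 /81468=0.13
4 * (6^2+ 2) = 152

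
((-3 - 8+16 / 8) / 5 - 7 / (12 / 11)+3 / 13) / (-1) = 6229 / 780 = 7.99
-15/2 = -7.50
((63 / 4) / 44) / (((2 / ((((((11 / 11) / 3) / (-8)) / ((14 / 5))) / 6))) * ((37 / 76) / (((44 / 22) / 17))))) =-95 / 885632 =-0.00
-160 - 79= -239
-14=-14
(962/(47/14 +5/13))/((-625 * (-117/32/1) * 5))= 430976/19153125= 0.02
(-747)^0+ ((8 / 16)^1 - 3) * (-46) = 116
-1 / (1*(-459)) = 0.00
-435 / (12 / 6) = -435 / 2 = -217.50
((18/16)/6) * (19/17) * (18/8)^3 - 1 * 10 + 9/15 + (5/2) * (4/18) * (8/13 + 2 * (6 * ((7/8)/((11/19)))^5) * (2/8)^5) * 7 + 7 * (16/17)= 31275220761691981/13435632416194560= 2.33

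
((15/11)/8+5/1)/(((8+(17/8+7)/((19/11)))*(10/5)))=8645/44418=0.19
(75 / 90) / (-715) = -1 / 858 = -0.00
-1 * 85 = -85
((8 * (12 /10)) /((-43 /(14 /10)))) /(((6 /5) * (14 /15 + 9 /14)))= -2352 /14233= -0.17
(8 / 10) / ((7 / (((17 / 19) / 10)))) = 34 / 3325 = 0.01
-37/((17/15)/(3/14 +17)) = -133755/238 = -562.00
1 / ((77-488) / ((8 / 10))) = -4 / 2055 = -0.00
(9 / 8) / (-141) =-3 / 376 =-0.01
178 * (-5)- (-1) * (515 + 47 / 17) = -372.24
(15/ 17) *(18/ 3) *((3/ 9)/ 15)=2/ 17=0.12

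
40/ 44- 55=-595/ 11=-54.09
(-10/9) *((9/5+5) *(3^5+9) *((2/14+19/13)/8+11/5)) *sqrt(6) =-297092 *sqrt(6)/65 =-11195.75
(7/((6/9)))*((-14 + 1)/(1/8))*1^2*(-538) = 587496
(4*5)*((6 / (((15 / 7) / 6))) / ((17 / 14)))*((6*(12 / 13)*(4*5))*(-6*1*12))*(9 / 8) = -2482690.32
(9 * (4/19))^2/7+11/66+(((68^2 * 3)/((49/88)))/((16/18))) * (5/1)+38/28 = 7436679200/53067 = 140137.55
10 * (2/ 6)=10/ 3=3.33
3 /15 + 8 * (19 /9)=769 /45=17.09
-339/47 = -7.21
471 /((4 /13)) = 6123 /4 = 1530.75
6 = 6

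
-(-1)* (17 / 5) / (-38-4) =-17 / 210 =-0.08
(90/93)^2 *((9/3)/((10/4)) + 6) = 6480/961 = 6.74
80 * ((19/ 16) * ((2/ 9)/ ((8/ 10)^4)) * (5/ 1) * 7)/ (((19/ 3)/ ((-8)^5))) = -28000000/ 3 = -9333333.33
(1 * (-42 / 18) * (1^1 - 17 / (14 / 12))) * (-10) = -950 / 3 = -316.67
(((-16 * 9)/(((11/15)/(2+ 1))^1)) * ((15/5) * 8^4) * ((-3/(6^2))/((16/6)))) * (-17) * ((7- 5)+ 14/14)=-126904320/11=-11536756.36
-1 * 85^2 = -7225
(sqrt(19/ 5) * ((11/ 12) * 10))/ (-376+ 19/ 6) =-11 * sqrt(95)/ 2237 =-0.05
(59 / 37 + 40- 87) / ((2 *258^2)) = -70 / 205239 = -0.00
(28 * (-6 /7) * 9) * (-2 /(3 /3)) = 432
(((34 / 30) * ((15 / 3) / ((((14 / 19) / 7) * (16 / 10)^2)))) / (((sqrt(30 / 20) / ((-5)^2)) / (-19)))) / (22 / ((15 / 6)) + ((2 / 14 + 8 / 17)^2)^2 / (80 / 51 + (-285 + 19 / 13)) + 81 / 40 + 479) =-21146147182329728125 * sqrt(6) / 3110914613329815888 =-16.65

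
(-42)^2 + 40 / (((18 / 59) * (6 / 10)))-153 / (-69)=1232521 / 621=1984.74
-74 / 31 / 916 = -37 / 14198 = -0.00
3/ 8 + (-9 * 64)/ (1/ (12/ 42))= -9195/ 56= -164.20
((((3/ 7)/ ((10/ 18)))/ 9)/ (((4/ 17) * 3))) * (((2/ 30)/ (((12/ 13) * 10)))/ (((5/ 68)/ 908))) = 852839/ 78750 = 10.83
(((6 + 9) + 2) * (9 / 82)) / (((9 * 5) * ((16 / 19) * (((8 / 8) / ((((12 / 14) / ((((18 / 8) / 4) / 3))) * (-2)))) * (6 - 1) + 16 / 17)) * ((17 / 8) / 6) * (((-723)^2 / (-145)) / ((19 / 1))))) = -5695136 / 3064760127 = -0.00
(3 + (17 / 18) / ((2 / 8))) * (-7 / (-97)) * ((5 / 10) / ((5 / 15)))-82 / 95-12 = -670639 / 55290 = -12.13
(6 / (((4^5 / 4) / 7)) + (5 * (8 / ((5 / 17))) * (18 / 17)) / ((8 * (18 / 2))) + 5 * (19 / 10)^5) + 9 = 10797521 / 80000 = 134.97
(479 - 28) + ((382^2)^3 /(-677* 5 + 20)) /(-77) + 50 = 3107278611260629 /259105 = 11992352950.58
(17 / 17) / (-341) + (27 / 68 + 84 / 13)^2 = 12534367973 / 266476496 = 47.04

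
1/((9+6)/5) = 1/3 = 0.33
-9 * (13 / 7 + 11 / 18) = -311 / 14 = -22.21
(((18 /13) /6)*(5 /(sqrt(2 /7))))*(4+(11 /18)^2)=545*sqrt(14) /216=9.44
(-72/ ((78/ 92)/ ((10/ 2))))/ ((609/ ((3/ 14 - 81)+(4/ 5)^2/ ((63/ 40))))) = 9317576/ 166257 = 56.04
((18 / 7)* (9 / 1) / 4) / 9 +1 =23 / 14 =1.64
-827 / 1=-827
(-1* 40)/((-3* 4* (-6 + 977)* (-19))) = -10/55347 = -0.00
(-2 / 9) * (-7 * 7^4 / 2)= 16807 / 9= 1867.44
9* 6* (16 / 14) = 432 / 7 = 61.71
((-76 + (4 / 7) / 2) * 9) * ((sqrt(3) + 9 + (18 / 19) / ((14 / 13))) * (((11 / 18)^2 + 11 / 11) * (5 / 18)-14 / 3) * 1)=6622615 * sqrt(3) / 2268 + 483450895 / 16758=33906.59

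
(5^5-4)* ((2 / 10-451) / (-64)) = 3517367 / 160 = 21983.54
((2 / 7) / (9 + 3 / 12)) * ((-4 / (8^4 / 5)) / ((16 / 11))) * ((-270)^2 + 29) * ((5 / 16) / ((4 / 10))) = -100277375 / 16973824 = -5.91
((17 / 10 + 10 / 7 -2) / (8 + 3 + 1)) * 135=711 / 56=12.70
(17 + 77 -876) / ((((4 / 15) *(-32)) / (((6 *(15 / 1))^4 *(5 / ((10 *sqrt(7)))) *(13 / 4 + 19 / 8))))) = 1082257453125 *sqrt(7) / 448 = 6391482311.42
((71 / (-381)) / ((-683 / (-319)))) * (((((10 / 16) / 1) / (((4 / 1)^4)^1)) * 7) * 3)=-792715 / 177645568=-0.00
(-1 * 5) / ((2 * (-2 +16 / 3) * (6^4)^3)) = -1 / 2902376448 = -0.00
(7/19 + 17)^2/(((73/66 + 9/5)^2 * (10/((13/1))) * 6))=2569495500/332004841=7.74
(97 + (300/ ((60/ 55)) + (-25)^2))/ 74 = 997/ 74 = 13.47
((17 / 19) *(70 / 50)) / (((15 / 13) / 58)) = 89726 / 1425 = 62.97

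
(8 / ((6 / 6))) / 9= 8 / 9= 0.89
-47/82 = -0.57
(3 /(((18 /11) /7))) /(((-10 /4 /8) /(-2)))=1232 /15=82.13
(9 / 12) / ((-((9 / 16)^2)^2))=-16384 / 2187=-7.49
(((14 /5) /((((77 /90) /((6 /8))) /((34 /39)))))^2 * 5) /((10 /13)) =46818 /1573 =29.76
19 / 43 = 0.44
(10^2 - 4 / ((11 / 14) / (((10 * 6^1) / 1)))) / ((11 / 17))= -38420 / 121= -317.52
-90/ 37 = -2.43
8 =8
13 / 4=3.25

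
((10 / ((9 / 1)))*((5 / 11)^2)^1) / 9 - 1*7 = -68357 / 9801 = -6.97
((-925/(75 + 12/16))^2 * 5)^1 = 68450000/91809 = 745.57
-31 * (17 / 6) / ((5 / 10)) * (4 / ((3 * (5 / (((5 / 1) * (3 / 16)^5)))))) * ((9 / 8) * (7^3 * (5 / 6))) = -73208205 / 4194304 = -17.45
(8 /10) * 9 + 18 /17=702 /85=8.26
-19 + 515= 496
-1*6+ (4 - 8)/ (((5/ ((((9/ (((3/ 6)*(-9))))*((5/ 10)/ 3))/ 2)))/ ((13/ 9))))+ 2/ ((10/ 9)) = -4.01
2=2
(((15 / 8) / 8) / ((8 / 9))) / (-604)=-135 / 309248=-0.00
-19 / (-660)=19 / 660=0.03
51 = 51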